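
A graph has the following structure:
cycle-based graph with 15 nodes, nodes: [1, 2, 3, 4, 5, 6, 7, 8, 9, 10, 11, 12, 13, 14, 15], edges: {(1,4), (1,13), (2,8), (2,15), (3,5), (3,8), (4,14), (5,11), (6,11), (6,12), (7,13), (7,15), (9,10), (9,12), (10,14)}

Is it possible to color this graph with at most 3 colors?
Yes, G is 3-colorable

A valid 3-coloring: color 1: [1, 5, 6, 8, 9, 14, 15]; color 2: [2, 3, 4, 7, 10, 11, 12]; color 3: [13].
(χ(G) = 3 ≤ 3.)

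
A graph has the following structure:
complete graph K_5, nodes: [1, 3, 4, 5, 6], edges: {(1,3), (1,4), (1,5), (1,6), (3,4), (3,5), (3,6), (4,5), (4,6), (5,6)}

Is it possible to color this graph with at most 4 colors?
The clique on vertices [1, 3, 4, 5, 6] has size 5 > 4, so it alone needs 5 colors.

No, G is not 4-colorable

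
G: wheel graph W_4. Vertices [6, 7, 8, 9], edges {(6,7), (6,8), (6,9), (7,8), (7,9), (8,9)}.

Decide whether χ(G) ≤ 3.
No, G is not 3-colorable

The clique on vertices [6, 7, 8, 9] has size 4 > 3, so it alone needs 4 colors.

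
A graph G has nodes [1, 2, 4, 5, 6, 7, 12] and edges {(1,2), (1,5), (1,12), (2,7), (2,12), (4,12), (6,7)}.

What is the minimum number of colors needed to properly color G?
Clique number ω(G) = 3 (lower bound: χ ≥ ω).
The clique on [1, 2, 12] has size 3, forcing χ ≥ 3, and the coloring below uses 3 colors, so χ(G) = 3.
A valid 3-coloring: color 1: [1, 4, 7]; color 2: [2, 5, 6]; color 3: [12].

χ(G) = 3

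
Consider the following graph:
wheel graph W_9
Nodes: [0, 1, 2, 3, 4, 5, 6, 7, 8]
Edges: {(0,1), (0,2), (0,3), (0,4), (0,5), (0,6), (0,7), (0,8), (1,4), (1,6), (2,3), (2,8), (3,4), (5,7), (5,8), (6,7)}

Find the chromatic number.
χ(G) = 3

Clique number ω(G) = 3 (lower bound: χ ≥ ω).
The clique on [0, 1, 4] has size 3, forcing χ ≥ 3, and the coloring below uses 3 colors, so χ(G) = 3.
A valid 3-coloring: color 1: [0]; color 2: [2, 4, 5, 6]; color 3: [1, 3, 7, 8].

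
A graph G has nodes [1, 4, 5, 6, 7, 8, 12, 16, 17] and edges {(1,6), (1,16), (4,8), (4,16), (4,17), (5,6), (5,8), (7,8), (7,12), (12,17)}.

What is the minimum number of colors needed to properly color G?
χ(G) = 3

Clique number ω(G) = 2 (lower bound: χ ≥ ω).
Odd cycle [8, 7, 12, 17, 4] needs 3 colors (χ ≥ 3).
The coloring below uses 3 colors, so χ(G) = 3.
A valid 3-coloring: color 1: [1, 4, 5, 7]; color 2: [6, 8, 16, 17]; color 3: [12].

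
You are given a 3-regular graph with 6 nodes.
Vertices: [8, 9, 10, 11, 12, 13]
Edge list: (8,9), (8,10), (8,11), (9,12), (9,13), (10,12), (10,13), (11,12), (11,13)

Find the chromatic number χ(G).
Clique number ω(G) = 2 (lower bound: χ ≥ ω).
The graph is bipartite (no odd cycle), so 2 colors suffice: χ(G) = 2.
A valid 2-coloring: color 1: [9, 10, 11]; color 2: [8, 12, 13].

χ(G) = 2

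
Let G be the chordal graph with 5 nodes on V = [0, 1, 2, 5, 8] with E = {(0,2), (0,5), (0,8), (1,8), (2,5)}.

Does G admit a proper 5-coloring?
A valid 5-coloring: color 1: [0, 1]; color 2: [2, 8]; color 3: [5].
(χ(G) = 3 ≤ 5.)

Yes, G is 5-colorable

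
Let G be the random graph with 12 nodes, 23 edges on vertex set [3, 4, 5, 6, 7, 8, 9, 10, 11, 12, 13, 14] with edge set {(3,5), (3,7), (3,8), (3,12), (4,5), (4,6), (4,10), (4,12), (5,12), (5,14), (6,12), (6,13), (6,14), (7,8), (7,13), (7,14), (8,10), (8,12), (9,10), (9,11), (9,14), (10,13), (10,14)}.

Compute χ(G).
χ(G) = 3

Clique number ω(G) = 3 (lower bound: χ ≥ ω).
The clique on [3, 8, 12] has size 3, forcing χ ≥ 3, and the coloring below uses 3 colors, so χ(G) = 3.
A valid 3-coloring: color 1: [7, 10, 11, 12]; color 2: [5, 6, 8, 9]; color 3: [3, 4, 13, 14].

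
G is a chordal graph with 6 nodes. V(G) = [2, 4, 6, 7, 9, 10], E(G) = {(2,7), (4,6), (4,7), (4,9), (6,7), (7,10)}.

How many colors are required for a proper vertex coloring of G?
χ(G) = 3

Clique number ω(G) = 3 (lower bound: χ ≥ ω).
The clique on [4, 6, 7] has size 3, forcing χ ≥ 3, and the coloring below uses 3 colors, so χ(G) = 3.
A valid 3-coloring: color 1: [7, 9]; color 2: [2, 4, 10]; color 3: [6].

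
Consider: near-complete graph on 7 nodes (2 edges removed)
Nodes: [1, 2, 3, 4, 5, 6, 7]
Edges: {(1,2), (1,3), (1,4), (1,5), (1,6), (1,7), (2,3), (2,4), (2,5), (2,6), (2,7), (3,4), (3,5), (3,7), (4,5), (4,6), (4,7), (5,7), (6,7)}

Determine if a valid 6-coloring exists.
Yes, G is 6-colorable

A valid 6-coloring: color 1: [7]; color 2: [2]; color 3: [4]; color 4: [1]; color 5: [5, 6]; color 6: [3].
(χ(G) = 6 ≤ 6.)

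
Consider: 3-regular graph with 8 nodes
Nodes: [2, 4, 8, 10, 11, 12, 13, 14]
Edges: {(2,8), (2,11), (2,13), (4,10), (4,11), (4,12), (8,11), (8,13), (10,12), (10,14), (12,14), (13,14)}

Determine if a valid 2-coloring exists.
The clique on vertices [2, 8, 11] has size 3 > 2, so it alone needs 3 colors.

No, G is not 2-colorable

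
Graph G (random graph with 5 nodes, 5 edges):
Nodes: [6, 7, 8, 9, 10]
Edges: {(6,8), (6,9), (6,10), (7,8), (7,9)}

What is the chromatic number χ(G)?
χ(G) = 2

Clique number ω(G) = 2 (lower bound: χ ≥ ω).
The graph is bipartite (no odd cycle), so 2 colors suffice: χ(G) = 2.
A valid 2-coloring: color 1: [6, 7]; color 2: [8, 9, 10].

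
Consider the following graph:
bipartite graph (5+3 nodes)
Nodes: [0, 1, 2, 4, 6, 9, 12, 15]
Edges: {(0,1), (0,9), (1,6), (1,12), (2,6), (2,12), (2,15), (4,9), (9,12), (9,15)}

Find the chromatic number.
χ(G) = 2

Clique number ω(G) = 2 (lower bound: χ ≥ ω).
The graph is bipartite (no odd cycle), so 2 colors suffice: χ(G) = 2.
A valid 2-coloring: color 1: [1, 2, 9]; color 2: [0, 4, 6, 12, 15].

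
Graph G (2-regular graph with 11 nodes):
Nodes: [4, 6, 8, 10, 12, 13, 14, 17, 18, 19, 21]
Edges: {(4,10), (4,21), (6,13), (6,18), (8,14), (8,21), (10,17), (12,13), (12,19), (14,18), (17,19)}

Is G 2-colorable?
Odd cycle [12, 19, 17, 10, 4, 21, 8, 14, 18, 6, 13] needs 3 colors (χ ≥ 3).
Hence χ(G) ≥ 3 > 2, so no proper 2-coloring exists.

No, G is not 2-colorable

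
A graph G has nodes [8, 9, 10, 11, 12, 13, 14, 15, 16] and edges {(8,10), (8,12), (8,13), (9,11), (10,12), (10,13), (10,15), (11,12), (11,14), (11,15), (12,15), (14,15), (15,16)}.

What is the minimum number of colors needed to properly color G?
χ(G) = 3

Clique number ω(G) = 3 (lower bound: χ ≥ ω).
The clique on [8, 10, 12] has size 3, forcing χ ≥ 3, and the coloring below uses 3 colors, so χ(G) = 3.
A valid 3-coloring: color 1: [8, 9, 15]; color 2: [10, 11, 16]; color 3: [12, 13, 14].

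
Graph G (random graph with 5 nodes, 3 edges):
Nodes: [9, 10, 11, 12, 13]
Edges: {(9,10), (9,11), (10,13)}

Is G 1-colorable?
No, G is not 1-colorable

Edge (9,10) forces its endpoints to differ, so 1 color is not enough.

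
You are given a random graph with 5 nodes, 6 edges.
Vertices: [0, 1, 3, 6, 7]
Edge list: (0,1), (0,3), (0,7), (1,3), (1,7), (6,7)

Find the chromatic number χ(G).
χ(G) = 3

Clique number ω(G) = 3 (lower bound: χ ≥ ω).
The clique on [0, 1, 3] has size 3, forcing χ ≥ 3, and the coloring below uses 3 colors, so χ(G) = 3.
A valid 3-coloring: color 1: [0, 6]; color 2: [3, 7]; color 3: [1].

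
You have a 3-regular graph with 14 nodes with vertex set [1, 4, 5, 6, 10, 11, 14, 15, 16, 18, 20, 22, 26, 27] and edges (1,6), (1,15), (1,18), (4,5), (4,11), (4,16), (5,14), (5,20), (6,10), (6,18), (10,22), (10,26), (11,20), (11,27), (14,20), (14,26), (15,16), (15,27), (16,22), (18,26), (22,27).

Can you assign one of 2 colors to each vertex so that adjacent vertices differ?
The clique on vertices [1, 6, 18] has size 3 > 2, so it alone needs 3 colors.

No, G is not 2-colorable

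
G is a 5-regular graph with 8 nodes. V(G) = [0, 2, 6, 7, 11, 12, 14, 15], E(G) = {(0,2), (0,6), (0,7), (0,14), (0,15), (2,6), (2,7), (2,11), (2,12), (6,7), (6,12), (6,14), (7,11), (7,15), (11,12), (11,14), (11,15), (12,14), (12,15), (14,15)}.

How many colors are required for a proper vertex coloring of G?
χ(G) = 4

Clique number ω(G) = 4 (lower bound: χ ≥ ω).
The clique on [0, 2, 6, 7] has size 4, forcing χ ≥ 4, and the coloring below uses 4 colors, so χ(G) = 4.
A valid 4-coloring: color 1: [0, 12]; color 2: [2, 15]; color 3: [7, 14]; color 4: [6, 11].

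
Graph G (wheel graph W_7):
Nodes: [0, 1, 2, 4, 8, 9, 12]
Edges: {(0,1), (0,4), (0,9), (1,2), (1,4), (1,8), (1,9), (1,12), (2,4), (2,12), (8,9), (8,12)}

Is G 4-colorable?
Yes, G is 4-colorable

A valid 4-coloring: color 1: [1]; color 2: [0, 2, 8]; color 3: [4, 9, 12].
(χ(G) = 3 ≤ 4.)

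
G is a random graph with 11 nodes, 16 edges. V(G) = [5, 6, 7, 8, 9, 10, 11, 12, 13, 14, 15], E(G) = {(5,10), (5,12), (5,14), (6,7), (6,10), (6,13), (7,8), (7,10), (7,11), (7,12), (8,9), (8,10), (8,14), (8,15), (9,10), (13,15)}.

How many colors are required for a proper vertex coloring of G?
χ(G) = 3

Clique number ω(G) = 3 (lower bound: χ ≥ ω).
The clique on [7, 8, 10] has size 3, forcing χ ≥ 3, and the coloring below uses 3 colors, so χ(G) = 3.
A valid 3-coloring: color 1: [10, 11, 12, 13, 14]; color 2: [5, 6, 8]; color 3: [7, 9, 15].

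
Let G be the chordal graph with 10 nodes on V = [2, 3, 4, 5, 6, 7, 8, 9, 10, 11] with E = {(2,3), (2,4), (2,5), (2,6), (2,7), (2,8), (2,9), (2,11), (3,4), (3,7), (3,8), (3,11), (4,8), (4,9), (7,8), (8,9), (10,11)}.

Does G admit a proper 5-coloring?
Yes, G is 5-colorable

A valid 5-coloring: color 1: [2, 10]; color 2: [5, 6, 8, 11]; color 3: [3, 9]; color 4: [4, 7].
(χ(G) = 4 ≤ 5.)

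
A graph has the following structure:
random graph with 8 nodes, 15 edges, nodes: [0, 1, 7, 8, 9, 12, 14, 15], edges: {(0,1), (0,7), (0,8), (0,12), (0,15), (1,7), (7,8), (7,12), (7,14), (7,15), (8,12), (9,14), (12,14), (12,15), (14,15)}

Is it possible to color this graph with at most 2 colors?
The clique on vertices [0, 7, 8, 12] has size 4 > 2, so it alone needs 4 colors.

No, G is not 2-colorable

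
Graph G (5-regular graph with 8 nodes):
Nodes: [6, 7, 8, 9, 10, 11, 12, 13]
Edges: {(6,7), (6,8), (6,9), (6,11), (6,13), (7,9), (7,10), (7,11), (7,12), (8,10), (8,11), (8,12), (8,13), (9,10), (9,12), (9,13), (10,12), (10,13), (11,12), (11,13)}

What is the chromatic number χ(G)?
Clique number ω(G) = 4 (lower bound: χ ≥ ω).
The clique on [7, 9, 10, 12] has size 4, forcing χ ≥ 4, and the coloring below uses 4 colors, so χ(G) = 4.
A valid 4-coloring: color 1: [7, 13]; color 2: [6, 12]; color 3: [10, 11]; color 4: [8, 9].

χ(G) = 4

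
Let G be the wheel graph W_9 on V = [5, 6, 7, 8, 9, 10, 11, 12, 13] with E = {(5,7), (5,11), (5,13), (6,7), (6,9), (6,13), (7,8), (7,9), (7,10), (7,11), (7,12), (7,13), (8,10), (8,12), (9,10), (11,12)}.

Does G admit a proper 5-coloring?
A valid 5-coloring: color 1: [7]; color 2: [8, 9, 11, 13]; color 3: [5, 6, 10, 12].
(χ(G) = 3 ≤ 5.)

Yes, G is 5-colorable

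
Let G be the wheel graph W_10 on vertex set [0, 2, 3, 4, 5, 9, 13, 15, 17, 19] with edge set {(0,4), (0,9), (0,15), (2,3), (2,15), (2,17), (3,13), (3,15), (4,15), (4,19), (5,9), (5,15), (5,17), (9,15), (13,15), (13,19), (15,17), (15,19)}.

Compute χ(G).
χ(G) = 4

Clique number ω(G) = 3 (lower bound: χ ≥ ω).
Odd cycle [17, 5, 9, 0, 4, 19, 13, 3, 2] needs 3 colors (χ ≥ 3).
Vertex 15 is adjacent to every vertex of [0, 2, 3, 4, 5, 9, 13, 17, 19], which already need 3 colors among themselves, so 15 needs a new color (χ ≥ 4).
The coloring below uses 4 colors, so χ(G) = 4.
A valid 4-coloring: color 1: [15]; color 2: [3, 4, 9, 17]; color 3: [0, 2, 5, 19]; color 4: [13].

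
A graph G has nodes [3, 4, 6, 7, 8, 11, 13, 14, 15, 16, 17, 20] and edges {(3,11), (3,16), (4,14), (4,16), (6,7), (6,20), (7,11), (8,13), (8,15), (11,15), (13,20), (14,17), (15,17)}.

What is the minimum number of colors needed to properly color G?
Clique number ω(G) = 2 (lower bound: χ ≥ ω).
Odd cycle [11, 3, 16, 4, 14, 17, 15] needs 3 colors (χ ≥ 3).
The coloring below uses 3 colors, so χ(G) = 3.
A valid 3-coloring: color 1: [3, 4, 6, 13, 15]; color 2: [8, 11, 16, 17, 20]; color 3: [7, 14].

χ(G) = 3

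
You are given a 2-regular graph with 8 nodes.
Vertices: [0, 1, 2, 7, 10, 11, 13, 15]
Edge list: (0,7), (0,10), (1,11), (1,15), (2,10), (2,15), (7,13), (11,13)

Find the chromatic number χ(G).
Clique number ω(G) = 2 (lower bound: χ ≥ ω).
The graph is bipartite (no odd cycle), so 2 colors suffice: χ(G) = 2.
A valid 2-coloring: color 1: [7, 10, 11, 15]; color 2: [0, 1, 2, 13].

χ(G) = 2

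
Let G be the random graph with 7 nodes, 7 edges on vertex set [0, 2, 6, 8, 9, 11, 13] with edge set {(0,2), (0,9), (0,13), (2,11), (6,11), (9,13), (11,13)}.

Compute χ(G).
χ(G) = 3

Clique number ω(G) = 3 (lower bound: χ ≥ ω).
The clique on [0, 9, 13] has size 3, forcing χ ≥ 3, and the coloring below uses 3 colors, so χ(G) = 3.
A valid 3-coloring: color 1: [2, 6, 8, 13]; color 2: [0, 11]; color 3: [9].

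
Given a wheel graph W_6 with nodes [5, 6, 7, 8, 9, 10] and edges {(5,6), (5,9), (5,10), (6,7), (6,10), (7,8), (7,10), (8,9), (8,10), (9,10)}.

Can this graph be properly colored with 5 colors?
A valid 5-coloring: color 1: [10]; color 2: [5, 7]; color 3: [6, 9]; color 4: [8].
(χ(G) = 4 ≤ 5.)

Yes, G is 5-colorable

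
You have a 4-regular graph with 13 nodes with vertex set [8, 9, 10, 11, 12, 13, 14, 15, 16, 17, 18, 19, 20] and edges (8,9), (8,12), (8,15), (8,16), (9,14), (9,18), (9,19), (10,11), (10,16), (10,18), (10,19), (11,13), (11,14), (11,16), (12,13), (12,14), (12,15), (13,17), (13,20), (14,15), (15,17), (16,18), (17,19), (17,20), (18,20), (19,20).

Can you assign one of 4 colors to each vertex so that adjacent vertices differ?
A valid 4-coloring: color 1: [11, 12, 18, 19]; color 2: [8, 10, 14, 17]; color 3: [9, 15, 16, 20]; color 4: [13].
(χ(G) = 4 ≤ 4.)

Yes, G is 4-colorable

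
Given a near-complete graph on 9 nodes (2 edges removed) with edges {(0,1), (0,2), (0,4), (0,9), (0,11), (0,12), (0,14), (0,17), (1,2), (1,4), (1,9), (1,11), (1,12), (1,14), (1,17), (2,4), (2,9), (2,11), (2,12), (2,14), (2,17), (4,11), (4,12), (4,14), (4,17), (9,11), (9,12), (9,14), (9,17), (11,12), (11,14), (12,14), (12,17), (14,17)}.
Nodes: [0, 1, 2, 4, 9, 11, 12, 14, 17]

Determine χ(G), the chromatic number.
χ(G) = 7

Clique number ω(G) = 7 (lower bound: χ ≥ ω).
The clique on [0, 1, 2, 9, 12, 14, 17] has size 7, forcing χ ≥ 7, and the coloring below uses 7 colors, so χ(G) = 7.
A valid 7-coloring: color 1: [12]; color 2: [14]; color 3: [0]; color 4: [1]; color 5: [2]; color 6: [4, 9]; color 7: [11, 17].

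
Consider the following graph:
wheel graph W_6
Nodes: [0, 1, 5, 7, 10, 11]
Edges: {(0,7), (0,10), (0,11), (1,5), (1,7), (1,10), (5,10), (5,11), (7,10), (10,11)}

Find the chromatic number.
Clique number ω(G) = 3 (lower bound: χ ≥ ω).
Odd cycle [1, 7, 0, 11, 5] needs 3 colors (χ ≥ 3).
Vertex 10 is adjacent to every vertex of [0, 1, 5, 7, 11], which already need 3 colors among themselves, so 10 needs a new color (χ ≥ 4).
The coloring below uses 4 colors, so χ(G) = 4.
A valid 4-coloring: color 1: [10]; color 2: [1, 11]; color 3: [5, 7]; color 4: [0].

χ(G) = 4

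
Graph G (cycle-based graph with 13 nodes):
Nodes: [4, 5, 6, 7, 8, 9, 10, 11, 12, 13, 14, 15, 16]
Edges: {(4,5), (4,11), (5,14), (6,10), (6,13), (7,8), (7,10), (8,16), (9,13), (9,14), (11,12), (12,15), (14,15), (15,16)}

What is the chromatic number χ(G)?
χ(G) = 3

Clique number ω(G) = 2 (lower bound: χ ≥ ω).
Odd cycle [9, 13, 6, 10, 7, 8, 16, 15, 14] needs 3 colors (χ ≥ 3).
The coloring below uses 3 colors, so χ(G) = 3.
A valid 3-coloring: color 1: [4, 8, 10, 12, 13, 14]; color 2: [5, 6, 7, 9, 11, 15]; color 3: [16].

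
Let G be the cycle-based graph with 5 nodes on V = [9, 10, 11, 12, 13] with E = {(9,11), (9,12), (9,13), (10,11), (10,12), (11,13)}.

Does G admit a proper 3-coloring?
Yes, G is 3-colorable

A valid 3-coloring: color 1: [9, 10]; color 2: [11, 12]; color 3: [13].
(χ(G) = 3 ≤ 3.)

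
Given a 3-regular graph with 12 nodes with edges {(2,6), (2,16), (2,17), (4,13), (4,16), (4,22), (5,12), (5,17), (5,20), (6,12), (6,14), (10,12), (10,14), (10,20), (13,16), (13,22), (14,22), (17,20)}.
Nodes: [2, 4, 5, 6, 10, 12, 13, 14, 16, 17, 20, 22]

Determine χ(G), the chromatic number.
χ(G) = 3

Clique number ω(G) = 3 (lower bound: χ ≥ ω).
The clique on [4, 13, 16] has size 3, forcing χ ≥ 3, and the coloring below uses 3 colors, so χ(G) = 3.
A valid 3-coloring: color 1: [5, 6, 10, 16, 22]; color 2: [2, 4, 12, 14, 20]; color 3: [13, 17].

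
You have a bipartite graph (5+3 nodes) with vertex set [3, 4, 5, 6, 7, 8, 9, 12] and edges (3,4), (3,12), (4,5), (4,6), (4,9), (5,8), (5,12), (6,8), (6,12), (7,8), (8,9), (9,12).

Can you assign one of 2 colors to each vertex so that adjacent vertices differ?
A valid 2-coloring: color 1: [4, 8, 12]; color 2: [3, 5, 6, 7, 9].
(χ(G) = 2 ≤ 2.)

Yes, G is 2-colorable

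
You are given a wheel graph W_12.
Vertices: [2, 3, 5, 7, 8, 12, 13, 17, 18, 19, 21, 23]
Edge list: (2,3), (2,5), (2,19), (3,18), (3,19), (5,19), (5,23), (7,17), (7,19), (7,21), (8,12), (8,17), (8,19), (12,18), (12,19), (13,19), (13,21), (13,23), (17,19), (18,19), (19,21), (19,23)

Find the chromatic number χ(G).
χ(G) = 4

Clique number ω(G) = 3 (lower bound: χ ≥ ω).
Odd cycle [12, 18, 3, 2, 5, 23, 13, 21, 7, 17, 8] needs 3 colors (χ ≥ 3).
Vertex 19 is adjacent to every vertex of [2, 3, 5, 7, 8, 12, 13, 17, 18, 21, 23], which already need 3 colors among themselves, so 19 needs a new color (χ ≥ 4).
The coloring below uses 4 colors, so χ(G) = 4.
A valid 4-coloring: color 1: [19]; color 2: [3, 5, 12, 13, 17]; color 3: [2, 8, 18, 21, 23]; color 4: [7].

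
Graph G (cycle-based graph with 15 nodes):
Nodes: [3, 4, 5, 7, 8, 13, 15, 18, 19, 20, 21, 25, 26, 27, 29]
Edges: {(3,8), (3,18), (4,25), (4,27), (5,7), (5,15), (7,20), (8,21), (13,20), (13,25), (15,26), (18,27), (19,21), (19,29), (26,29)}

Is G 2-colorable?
No, G is not 2-colorable

Odd cycle [4, 25, 13, 20, 7, 5, 15, 26, 29, 19, 21, 8, 3, 18, 27] needs 3 colors (χ ≥ 3).
Hence χ(G) ≥ 3 > 2, so no proper 2-coloring exists.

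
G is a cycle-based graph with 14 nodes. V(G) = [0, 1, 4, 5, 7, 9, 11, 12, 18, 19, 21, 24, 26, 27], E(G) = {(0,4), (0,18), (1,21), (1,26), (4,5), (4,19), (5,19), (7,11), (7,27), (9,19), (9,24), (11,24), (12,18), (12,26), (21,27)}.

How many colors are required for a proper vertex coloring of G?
Clique number ω(G) = 3 (lower bound: χ ≥ ω).
The clique on [4, 5, 19] has size 3, forcing χ ≥ 3, and the coloring below uses 3 colors, so χ(G) = 3.
A valid 3-coloring: color 1: [1, 4, 9, 11, 12, 27]; color 2: [0, 7, 19, 21, 24, 26]; color 3: [5, 18].

χ(G) = 3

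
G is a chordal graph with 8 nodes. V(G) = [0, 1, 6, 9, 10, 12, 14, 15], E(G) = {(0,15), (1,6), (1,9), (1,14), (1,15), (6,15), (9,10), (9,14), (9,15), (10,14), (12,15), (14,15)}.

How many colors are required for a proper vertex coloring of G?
χ(G) = 4

Clique number ω(G) = 4 (lower bound: χ ≥ ω).
The clique on [1, 9, 14, 15] has size 4, forcing χ ≥ 4, and the coloring below uses 4 colors, so χ(G) = 4.
A valid 4-coloring: color 1: [10, 15]; color 2: [0, 6, 9, 12]; color 3: [1]; color 4: [14].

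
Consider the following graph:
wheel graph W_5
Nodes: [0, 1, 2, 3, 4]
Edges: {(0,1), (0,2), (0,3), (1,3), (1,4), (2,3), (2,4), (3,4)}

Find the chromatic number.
χ(G) = 3

Clique number ω(G) = 3 (lower bound: χ ≥ ω).
The clique on [0, 1, 3] has size 3, forcing χ ≥ 3, and the coloring below uses 3 colors, so χ(G) = 3.
A valid 3-coloring: color 1: [3]; color 2: [1, 2]; color 3: [0, 4].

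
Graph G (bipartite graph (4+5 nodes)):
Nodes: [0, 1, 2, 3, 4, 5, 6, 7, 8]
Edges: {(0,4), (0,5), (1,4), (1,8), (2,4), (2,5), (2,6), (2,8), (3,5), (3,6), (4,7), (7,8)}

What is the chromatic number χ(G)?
χ(G) = 2

Clique number ω(G) = 2 (lower bound: χ ≥ ω).
The graph is bipartite (no odd cycle), so 2 colors suffice: χ(G) = 2.
A valid 2-coloring: color 1: [4, 5, 6, 8]; color 2: [0, 1, 2, 3, 7].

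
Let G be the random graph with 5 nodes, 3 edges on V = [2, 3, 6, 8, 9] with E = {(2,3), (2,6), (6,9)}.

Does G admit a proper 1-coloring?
Edge (6,9) forces its endpoints to differ, so 1 color is not enough.

No, G is not 1-colorable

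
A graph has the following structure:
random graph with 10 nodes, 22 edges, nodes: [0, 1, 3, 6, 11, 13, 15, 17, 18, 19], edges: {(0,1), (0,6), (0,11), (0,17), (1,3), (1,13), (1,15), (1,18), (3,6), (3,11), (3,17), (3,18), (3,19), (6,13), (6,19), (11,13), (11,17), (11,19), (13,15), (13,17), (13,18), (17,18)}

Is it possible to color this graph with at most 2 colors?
The clique on vertices [0, 11, 17] has size 3 > 2, so it alone needs 3 colors.

No, G is not 2-colorable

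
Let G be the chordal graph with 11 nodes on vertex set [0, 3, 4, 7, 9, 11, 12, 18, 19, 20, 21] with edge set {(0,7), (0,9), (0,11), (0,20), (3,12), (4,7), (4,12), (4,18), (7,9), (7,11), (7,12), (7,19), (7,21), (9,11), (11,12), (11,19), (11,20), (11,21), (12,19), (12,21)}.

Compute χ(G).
χ(G) = 4

Clique number ω(G) = 4 (lower bound: χ ≥ ω).
The clique on [0, 7, 9, 11] has size 4, forcing χ ≥ 4, and the coloring below uses 4 colors, so χ(G) = 4.
A valid 4-coloring: color 1: [3, 4, 11]; color 2: [7, 18, 20]; color 3: [0, 12]; color 4: [9, 19, 21].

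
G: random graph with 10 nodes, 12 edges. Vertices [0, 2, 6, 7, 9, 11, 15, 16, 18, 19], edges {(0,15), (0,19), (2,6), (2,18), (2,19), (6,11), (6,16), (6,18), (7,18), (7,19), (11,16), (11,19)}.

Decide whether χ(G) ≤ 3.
A valid 3-coloring: color 1: [6, 9, 15, 19]; color 2: [0, 11, 18]; color 3: [2, 7, 16].
(χ(G) = 3 ≤ 3.)

Yes, G is 3-colorable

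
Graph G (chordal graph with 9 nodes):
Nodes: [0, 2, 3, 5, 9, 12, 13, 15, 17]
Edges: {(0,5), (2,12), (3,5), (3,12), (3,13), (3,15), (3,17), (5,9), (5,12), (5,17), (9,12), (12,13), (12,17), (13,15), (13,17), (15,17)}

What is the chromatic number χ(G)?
Clique number ω(G) = 4 (lower bound: χ ≥ ω).
The clique on [3, 12, 13, 17] has size 4, forcing χ ≥ 4, and the coloring below uses 4 colors, so χ(G) = 4.
A valid 4-coloring: color 1: [0, 12, 15]; color 2: [2, 5, 13]; color 3: [9, 17]; color 4: [3].

χ(G) = 4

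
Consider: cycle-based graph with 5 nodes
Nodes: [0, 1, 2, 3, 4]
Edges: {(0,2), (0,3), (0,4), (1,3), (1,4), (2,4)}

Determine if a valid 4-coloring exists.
Yes, G is 4-colorable

A valid 4-coloring: color 1: [0, 1]; color 2: [3, 4]; color 3: [2].
(χ(G) = 3 ≤ 4.)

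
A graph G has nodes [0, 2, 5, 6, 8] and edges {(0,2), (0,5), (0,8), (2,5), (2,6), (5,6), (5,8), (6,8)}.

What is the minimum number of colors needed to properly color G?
Clique number ω(G) = 3 (lower bound: χ ≥ ω).
The clique on [0, 5, 8] has size 3, forcing χ ≥ 3, and the coloring below uses 3 colors, so χ(G) = 3.
A valid 3-coloring: color 1: [5]; color 2: [2, 8]; color 3: [0, 6].

χ(G) = 3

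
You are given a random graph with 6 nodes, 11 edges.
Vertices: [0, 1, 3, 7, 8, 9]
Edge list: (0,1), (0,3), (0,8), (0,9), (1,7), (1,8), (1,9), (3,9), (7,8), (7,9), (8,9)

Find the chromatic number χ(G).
χ(G) = 4

Clique number ω(G) = 4 (lower bound: χ ≥ ω).
The clique on [0, 1, 8, 9] has size 4, forcing χ ≥ 4, and the coloring below uses 4 colors, so χ(G) = 4.
A valid 4-coloring: color 1: [9]; color 2: [1, 3]; color 3: [0, 7]; color 4: [8].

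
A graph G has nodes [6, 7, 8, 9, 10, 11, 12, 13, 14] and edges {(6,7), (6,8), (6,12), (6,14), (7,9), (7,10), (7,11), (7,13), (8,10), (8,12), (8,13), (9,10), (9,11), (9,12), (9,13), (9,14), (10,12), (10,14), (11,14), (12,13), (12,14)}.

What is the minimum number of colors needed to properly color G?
Clique number ω(G) = 4 (lower bound: χ ≥ ω).
The clique on [9, 10, 12, 14] has size 4, forcing χ ≥ 4, and the coloring below uses 4 colors, so χ(G) = 4.
A valid 4-coloring: color 1: [7, 12]; color 2: [8, 9]; color 3: [6, 10, 11, 13]; color 4: [14].

χ(G) = 4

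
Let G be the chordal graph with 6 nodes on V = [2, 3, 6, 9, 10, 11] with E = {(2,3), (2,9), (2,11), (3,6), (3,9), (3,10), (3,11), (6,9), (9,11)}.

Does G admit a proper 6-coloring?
A valid 6-coloring: color 1: [3]; color 2: [9, 10]; color 3: [6, 11]; color 4: [2].
(χ(G) = 4 ≤ 6.)

Yes, G is 6-colorable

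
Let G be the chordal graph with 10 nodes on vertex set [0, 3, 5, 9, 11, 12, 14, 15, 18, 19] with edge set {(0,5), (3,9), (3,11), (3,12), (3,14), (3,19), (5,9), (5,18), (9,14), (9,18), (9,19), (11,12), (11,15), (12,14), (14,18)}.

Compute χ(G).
χ(G) = 3

Clique number ω(G) = 3 (lower bound: χ ≥ ω).
The clique on [3, 9, 19] has size 3, forcing χ ≥ 3, and the coloring below uses 3 colors, so χ(G) = 3.
A valid 3-coloring: color 1: [0, 3, 15, 18]; color 2: [9, 12]; color 3: [5, 11, 14, 19].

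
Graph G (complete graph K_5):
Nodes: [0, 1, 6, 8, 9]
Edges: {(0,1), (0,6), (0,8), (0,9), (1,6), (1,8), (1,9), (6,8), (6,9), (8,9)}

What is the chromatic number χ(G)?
Clique number ω(G) = 5 (lower bound: χ ≥ ω).
The clique on [0, 1, 6, 8, 9] has size 5, forcing χ ≥ 5, and the coloring below uses 5 colors, so χ(G) = 5.
A valid 5-coloring: color 1: [1]; color 2: [6]; color 3: [9]; color 4: [8]; color 5: [0].

χ(G) = 5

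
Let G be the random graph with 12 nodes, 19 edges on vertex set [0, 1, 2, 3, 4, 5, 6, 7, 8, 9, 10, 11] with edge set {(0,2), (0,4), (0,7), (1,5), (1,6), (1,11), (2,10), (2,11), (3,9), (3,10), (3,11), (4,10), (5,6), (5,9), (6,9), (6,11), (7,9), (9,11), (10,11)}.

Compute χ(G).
Clique number ω(G) = 3 (lower bound: χ ≥ ω).
The clique on [5, 6, 9] has size 3, forcing χ ≥ 3, and the coloring below uses 3 colors, so χ(G) = 3.
A valid 3-coloring: color 1: [0, 5, 8, 11]; color 2: [1, 9, 10]; color 3: [2, 3, 4, 6, 7].

χ(G) = 3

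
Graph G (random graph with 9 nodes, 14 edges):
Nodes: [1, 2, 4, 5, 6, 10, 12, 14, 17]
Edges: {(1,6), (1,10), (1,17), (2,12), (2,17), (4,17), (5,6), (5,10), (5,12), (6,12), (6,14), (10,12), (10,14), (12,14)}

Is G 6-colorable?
A valid 6-coloring: color 1: [12, 17]; color 2: [2, 4, 6, 10]; color 3: [1, 5, 14].
(χ(G) = 3 ≤ 6.)

Yes, G is 6-colorable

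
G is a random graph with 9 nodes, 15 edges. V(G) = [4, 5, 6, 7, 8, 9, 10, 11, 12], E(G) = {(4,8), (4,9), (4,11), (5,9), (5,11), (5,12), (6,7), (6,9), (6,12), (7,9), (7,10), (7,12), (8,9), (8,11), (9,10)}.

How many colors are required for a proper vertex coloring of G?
Clique number ω(G) = 3 (lower bound: χ ≥ ω).
The clique on [4, 8, 9] has size 3, forcing χ ≥ 3, and the coloring below uses 3 colors, so χ(G) = 3.
A valid 3-coloring: color 1: [9, 11, 12]; color 2: [5, 7, 8]; color 3: [4, 6, 10].

χ(G) = 3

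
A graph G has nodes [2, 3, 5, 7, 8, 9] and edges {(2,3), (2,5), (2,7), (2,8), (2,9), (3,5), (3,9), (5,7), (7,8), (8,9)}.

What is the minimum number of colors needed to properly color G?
χ(G) = 4

Clique number ω(G) = 3 (lower bound: χ ≥ ω).
Odd cycle [5, 7, 8, 9, 3] needs 3 colors (χ ≥ 3).
Vertex 2 is adjacent to every vertex of [3, 5, 7, 8, 9], which already need 3 colors among themselves, so 2 needs a new color (χ ≥ 4).
The coloring below uses 4 colors, so χ(G) = 4.
A valid 4-coloring: color 1: [2]; color 2: [5, 9]; color 3: [3, 7]; color 4: [8].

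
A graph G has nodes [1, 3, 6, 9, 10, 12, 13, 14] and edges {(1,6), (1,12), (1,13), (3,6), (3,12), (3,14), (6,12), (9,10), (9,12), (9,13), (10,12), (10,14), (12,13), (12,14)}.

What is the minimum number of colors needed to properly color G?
Clique number ω(G) = 3 (lower bound: χ ≥ ω).
Odd cycle [6, 3, 14, 10, 9, 13, 1] needs 3 colors (χ ≥ 3).
Vertex 12 is adjacent to every vertex of [1, 3, 6, 9, 10, 13, 14], which already need 3 colors among themselves, so 12 needs a new color (χ ≥ 4).
The coloring below uses 4 colors, so χ(G) = 4.
A valid 4-coloring: color 1: [12]; color 2: [6, 13, 14]; color 3: [1, 3, 10]; color 4: [9].

χ(G) = 4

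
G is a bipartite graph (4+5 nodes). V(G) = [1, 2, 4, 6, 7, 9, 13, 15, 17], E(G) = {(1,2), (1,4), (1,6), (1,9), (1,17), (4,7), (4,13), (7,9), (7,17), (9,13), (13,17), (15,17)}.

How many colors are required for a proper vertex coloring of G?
Clique number ω(G) = 2 (lower bound: χ ≥ ω).
The graph is bipartite (no odd cycle), so 2 colors suffice: χ(G) = 2.
A valid 2-coloring: color 1: [1, 7, 13, 15]; color 2: [2, 4, 6, 9, 17].

χ(G) = 2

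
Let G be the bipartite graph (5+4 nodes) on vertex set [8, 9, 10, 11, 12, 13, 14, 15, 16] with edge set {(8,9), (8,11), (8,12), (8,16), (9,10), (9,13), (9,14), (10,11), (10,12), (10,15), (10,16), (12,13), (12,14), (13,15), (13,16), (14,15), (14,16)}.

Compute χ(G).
χ(G) = 2

Clique number ω(G) = 2 (lower bound: χ ≥ ω).
The graph is bipartite (no odd cycle), so 2 colors suffice: χ(G) = 2.
A valid 2-coloring: color 1: [8, 10, 13, 14]; color 2: [9, 11, 12, 15, 16].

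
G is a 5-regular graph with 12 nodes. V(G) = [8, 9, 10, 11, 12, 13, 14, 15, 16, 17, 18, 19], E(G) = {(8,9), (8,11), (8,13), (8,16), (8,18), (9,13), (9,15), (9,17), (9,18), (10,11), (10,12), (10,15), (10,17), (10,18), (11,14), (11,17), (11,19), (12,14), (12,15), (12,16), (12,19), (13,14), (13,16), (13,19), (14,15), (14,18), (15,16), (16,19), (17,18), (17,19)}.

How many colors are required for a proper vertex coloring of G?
Clique number ω(G) = 3 (lower bound: χ ≥ ω).
Suppose a proper 3-coloring c exists. The clique [8, 9, 13] takes 3 distinct colors; by symmetry let c(8) = 1, c(9) = 2, c(13) = 3.
- Vertex 16: neighbors [8, 13] already have colors [1, 3] ⇒ c(16) = 2.
- Vertex 18: neighbors [8, 9] already have colors [1, 2] ⇒ c(18) = 3.
- Vertex 17: neighbors [9, 18] already have colors [2, 3] ⇒ c(17) = 1.
- Vertex 19: neighbors [17, 16, 13] already have colors [1, 2, 3] — all 3 colors blocked. Contradiction.
The forced assignments end in a contradiction, so G has no proper 3-coloring (χ ≥ 4).
The coloring below uses 4 colors, so χ(G) = 4.
A valid 4-coloring: color 1: [13, 15, 17]; color 2: [8, 10, 14, 19]; color 3: [9, 11, 12]; color 4: [16, 18].

χ(G) = 4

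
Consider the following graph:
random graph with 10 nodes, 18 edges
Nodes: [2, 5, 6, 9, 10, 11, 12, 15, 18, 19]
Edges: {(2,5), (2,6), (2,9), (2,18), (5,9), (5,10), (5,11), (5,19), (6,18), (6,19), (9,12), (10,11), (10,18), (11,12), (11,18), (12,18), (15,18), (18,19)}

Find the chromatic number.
Clique number ω(G) = 3 (lower bound: χ ≥ ω).
The clique on [2, 5, 9] has size 3, forcing χ ≥ 3, and the coloring below uses 3 colors, so χ(G) = 3.
A valid 3-coloring: color 1: [5, 18]; color 2: [2, 10, 12, 15, 19]; color 3: [6, 9, 11].

χ(G) = 3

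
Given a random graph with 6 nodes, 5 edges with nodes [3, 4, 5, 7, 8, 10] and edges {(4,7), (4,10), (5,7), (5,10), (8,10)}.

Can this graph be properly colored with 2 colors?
A valid 2-coloring: color 1: [3, 7, 10]; color 2: [4, 5, 8].
(χ(G) = 2 ≤ 2.)

Yes, G is 2-colorable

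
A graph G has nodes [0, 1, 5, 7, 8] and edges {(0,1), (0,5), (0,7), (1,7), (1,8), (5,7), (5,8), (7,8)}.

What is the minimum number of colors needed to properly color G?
Clique number ω(G) = 3 (lower bound: χ ≥ ω).
The clique on [1, 7, 8] has size 3, forcing χ ≥ 3, and the coloring below uses 3 colors, so χ(G) = 3.
A valid 3-coloring: color 1: [7]; color 2: [1, 5]; color 3: [0, 8].

χ(G) = 3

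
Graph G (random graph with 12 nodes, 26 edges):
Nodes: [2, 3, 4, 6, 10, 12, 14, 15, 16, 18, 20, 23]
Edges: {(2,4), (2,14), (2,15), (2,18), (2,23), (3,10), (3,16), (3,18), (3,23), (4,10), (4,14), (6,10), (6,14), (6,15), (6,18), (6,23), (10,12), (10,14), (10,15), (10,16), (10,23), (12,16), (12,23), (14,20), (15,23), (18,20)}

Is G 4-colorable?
Yes, G is 4-colorable

A valid 4-coloring: color 1: [2, 10, 20]; color 2: [14, 16, 18, 23]; color 3: [3, 4, 6, 12]; color 4: [15].
(χ(G) = 4 ≤ 4.)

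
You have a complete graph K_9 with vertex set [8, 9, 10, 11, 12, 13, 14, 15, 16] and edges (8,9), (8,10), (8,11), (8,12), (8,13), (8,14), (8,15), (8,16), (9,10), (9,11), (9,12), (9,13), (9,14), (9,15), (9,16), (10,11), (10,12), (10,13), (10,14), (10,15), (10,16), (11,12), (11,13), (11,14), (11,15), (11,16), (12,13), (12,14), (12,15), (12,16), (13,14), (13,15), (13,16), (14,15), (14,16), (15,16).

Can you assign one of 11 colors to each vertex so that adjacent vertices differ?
Yes, G is 11-colorable

A valid 11-coloring: color 1: [11]; color 2: [16]; color 3: [10]; color 4: [8]; color 5: [13]; color 6: [9]; color 7: [14]; color 8: [12]; color 9: [15].
(χ(G) = 9 ≤ 11.)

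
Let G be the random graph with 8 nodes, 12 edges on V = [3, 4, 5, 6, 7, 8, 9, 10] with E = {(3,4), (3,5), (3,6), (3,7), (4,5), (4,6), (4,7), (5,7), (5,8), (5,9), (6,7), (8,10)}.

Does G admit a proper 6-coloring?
A valid 6-coloring: color 1: [5, 6, 10]; color 2: [3, 8, 9]; color 3: [4]; color 4: [7].
(χ(G) = 4 ≤ 6.)

Yes, G is 6-colorable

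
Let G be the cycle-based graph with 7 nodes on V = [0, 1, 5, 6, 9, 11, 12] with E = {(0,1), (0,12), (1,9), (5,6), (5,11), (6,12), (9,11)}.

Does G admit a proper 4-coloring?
Yes, G is 4-colorable

A valid 4-coloring: color 1: [1, 6, 11]; color 2: [0, 5, 9]; color 3: [12].
(χ(G) = 3 ≤ 4.)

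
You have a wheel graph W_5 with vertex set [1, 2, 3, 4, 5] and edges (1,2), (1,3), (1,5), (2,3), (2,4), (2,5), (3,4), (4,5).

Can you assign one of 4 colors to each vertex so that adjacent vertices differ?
Yes, G is 4-colorable

A valid 4-coloring: color 1: [2]; color 2: [3, 5]; color 3: [1, 4].
(χ(G) = 3 ≤ 4.)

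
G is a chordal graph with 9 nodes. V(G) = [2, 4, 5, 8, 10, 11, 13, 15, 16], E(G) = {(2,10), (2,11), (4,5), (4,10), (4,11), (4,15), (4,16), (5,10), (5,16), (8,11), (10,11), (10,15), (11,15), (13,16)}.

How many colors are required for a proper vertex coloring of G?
Clique number ω(G) = 4 (lower bound: χ ≥ ω).
The clique on [4, 10, 11, 15] has size 4, forcing χ ≥ 4, and the coloring below uses 4 colors, so χ(G) = 4.
A valid 4-coloring: color 1: [5, 11, 13]; color 2: [8, 10, 16]; color 3: [2, 4]; color 4: [15].

χ(G) = 4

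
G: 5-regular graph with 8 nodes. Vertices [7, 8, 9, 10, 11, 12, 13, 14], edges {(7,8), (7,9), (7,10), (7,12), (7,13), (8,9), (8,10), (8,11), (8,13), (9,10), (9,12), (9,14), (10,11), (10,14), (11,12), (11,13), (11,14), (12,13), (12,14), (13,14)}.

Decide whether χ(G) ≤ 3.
No, G is not 3-colorable

The clique on vertices [11, 12, 13, 14] has size 4 > 3, so it alone needs 4 colors.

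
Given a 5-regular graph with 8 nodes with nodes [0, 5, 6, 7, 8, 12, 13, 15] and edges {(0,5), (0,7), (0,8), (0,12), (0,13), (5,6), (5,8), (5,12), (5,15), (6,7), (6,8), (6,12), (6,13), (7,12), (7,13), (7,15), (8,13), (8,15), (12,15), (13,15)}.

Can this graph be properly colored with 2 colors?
No, G is not 2-colorable

The clique on vertices [0, 8, 13] has size 3 > 2, so it alone needs 3 colors.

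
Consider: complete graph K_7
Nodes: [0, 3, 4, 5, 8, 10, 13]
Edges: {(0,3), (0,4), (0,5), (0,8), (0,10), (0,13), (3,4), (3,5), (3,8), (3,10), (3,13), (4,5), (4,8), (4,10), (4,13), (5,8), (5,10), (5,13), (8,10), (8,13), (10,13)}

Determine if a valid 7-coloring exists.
Yes, G is 7-colorable

A valid 7-coloring: color 1: [4]; color 2: [5]; color 3: [8]; color 4: [10]; color 5: [3]; color 6: [0]; color 7: [13].
(χ(G) = 7 ≤ 7.)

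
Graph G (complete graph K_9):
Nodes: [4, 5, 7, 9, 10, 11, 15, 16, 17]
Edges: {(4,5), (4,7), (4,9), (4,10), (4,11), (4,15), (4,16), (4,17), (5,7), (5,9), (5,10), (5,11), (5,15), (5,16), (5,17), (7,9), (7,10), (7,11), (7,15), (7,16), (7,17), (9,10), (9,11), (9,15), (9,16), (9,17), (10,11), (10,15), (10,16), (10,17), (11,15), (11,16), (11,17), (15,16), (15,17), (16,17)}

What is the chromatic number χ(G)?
Clique number ω(G) = 9 (lower bound: χ ≥ ω).
The clique on [4, 5, 7, 9, 10, 11, 15, 16, 17] has size 9, forcing χ ≥ 9, and the coloring below uses 9 colors, so χ(G) = 9.
A valid 9-coloring: color 1: [11]; color 2: [17]; color 3: [15]; color 4: [16]; color 5: [9]; color 6: [5]; color 7: [7]; color 8: [10]; color 9: [4].

χ(G) = 9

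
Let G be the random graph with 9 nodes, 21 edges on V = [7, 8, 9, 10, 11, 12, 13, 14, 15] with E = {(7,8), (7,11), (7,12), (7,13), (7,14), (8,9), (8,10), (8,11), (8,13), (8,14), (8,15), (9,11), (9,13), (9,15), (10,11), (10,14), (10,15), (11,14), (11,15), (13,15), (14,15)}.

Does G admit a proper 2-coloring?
The clique on vertices [8, 10, 11, 14, 15] has size 5 > 2, so it alone needs 5 colors.

No, G is not 2-colorable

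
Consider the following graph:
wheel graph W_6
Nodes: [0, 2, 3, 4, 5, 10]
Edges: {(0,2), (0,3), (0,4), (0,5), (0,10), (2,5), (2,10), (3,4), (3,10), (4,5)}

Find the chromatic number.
χ(G) = 4

Clique number ω(G) = 3 (lower bound: χ ≥ ω).
Odd cycle [10, 3, 4, 5, 2] needs 3 colors (χ ≥ 3).
Vertex 0 is adjacent to every vertex of [2, 3, 4, 5, 10], which already need 3 colors among themselves, so 0 needs a new color (χ ≥ 4).
The coloring below uses 4 colors, so χ(G) = 4.
A valid 4-coloring: color 1: [0]; color 2: [5, 10]; color 3: [2, 3]; color 4: [4].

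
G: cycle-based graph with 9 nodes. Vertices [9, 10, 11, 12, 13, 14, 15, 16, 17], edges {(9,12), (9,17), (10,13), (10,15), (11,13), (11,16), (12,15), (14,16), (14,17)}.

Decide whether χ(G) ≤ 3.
Yes, G is 3-colorable

A valid 3-coloring: color 1: [13, 15, 16, 17]; color 2: [9, 10, 11, 14]; color 3: [12].
(χ(G) = 3 ≤ 3.)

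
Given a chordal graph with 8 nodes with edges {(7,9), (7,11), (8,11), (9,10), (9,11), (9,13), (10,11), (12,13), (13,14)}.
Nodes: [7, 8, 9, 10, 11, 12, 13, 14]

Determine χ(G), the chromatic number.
χ(G) = 3

Clique number ω(G) = 3 (lower bound: χ ≥ ω).
The clique on [9, 10, 11] has size 3, forcing χ ≥ 3, and the coloring below uses 3 colors, so χ(G) = 3.
A valid 3-coloring: color 1: [8, 9, 12, 14]; color 2: [11, 13]; color 3: [7, 10].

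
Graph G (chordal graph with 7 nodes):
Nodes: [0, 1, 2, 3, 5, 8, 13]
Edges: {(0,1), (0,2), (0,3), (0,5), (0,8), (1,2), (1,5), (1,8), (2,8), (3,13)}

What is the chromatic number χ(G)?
Clique number ω(G) = 4 (lower bound: χ ≥ ω).
The clique on [0, 1, 2, 8] has size 4, forcing χ ≥ 4, and the coloring below uses 4 colors, so χ(G) = 4.
A valid 4-coloring: color 1: [0, 13]; color 2: [1, 3]; color 3: [5, 8]; color 4: [2].

χ(G) = 4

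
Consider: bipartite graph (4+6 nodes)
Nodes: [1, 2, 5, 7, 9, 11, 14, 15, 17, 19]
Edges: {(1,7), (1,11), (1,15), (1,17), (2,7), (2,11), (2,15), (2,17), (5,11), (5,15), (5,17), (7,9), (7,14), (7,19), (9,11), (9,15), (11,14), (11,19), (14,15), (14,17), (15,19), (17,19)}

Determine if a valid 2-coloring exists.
A valid 2-coloring: color 1: [7, 11, 15, 17]; color 2: [1, 2, 5, 9, 14, 19].
(χ(G) = 2 ≤ 2.)

Yes, G is 2-colorable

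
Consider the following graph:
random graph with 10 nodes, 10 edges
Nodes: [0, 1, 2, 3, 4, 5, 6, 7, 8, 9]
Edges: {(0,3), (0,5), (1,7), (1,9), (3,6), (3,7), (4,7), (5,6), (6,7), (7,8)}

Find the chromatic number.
χ(G) = 3

Clique number ω(G) = 3 (lower bound: χ ≥ ω).
The clique on [3, 6, 7] has size 3, forcing χ ≥ 3, and the coloring below uses 3 colors, so χ(G) = 3.
A valid 3-coloring: color 1: [2, 5, 7, 9]; color 2: [1, 3, 4, 8]; color 3: [0, 6].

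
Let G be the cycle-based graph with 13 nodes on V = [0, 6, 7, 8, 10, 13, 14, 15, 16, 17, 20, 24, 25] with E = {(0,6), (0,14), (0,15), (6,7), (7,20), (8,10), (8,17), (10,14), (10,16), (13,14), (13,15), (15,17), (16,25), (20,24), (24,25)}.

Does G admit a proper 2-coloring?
No, G is not 2-colorable

Odd cycle [25, 24, 20, 7, 6, 0, 14, 10, 16] needs 3 colors (χ ≥ 3).
Hence χ(G) ≥ 3 > 2, so no proper 2-coloring exists.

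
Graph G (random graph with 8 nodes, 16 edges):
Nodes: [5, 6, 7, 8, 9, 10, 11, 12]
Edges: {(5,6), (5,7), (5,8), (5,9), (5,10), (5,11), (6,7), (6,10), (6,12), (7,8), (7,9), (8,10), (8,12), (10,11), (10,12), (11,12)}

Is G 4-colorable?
Yes, G is 4-colorable

A valid 4-coloring: color 1: [5, 12]; color 2: [7, 10]; color 3: [6, 8, 9, 11].
(χ(G) = 3 ≤ 4.)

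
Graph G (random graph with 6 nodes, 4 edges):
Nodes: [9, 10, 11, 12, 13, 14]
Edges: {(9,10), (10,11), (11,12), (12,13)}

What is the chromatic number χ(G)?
Clique number ω(G) = 2 (lower bound: χ ≥ ω).
The graph is bipartite (no odd cycle), so 2 colors suffice: χ(G) = 2.
A valid 2-coloring: color 1: [10, 12, 14]; color 2: [9, 11, 13].

χ(G) = 2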